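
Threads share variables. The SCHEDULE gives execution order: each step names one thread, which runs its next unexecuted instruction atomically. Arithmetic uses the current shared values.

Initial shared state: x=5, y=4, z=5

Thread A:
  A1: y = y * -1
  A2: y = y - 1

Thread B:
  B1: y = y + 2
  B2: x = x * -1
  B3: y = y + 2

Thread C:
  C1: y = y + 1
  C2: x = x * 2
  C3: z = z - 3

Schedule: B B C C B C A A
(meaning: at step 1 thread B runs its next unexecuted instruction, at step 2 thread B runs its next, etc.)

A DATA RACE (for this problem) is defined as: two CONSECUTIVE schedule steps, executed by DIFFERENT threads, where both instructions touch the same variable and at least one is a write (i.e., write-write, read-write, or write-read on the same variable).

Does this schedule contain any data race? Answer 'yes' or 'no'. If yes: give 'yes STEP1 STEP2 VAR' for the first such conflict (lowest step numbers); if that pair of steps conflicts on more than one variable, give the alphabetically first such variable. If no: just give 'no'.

Steps 1,2: same thread (B). No race.
Steps 2,3: B(r=x,w=x) vs C(r=y,w=y). No conflict.
Steps 3,4: same thread (C). No race.
Steps 4,5: C(r=x,w=x) vs B(r=y,w=y). No conflict.
Steps 5,6: B(r=y,w=y) vs C(r=z,w=z). No conflict.
Steps 6,7: C(r=z,w=z) vs A(r=y,w=y). No conflict.
Steps 7,8: same thread (A). No race.

Answer: no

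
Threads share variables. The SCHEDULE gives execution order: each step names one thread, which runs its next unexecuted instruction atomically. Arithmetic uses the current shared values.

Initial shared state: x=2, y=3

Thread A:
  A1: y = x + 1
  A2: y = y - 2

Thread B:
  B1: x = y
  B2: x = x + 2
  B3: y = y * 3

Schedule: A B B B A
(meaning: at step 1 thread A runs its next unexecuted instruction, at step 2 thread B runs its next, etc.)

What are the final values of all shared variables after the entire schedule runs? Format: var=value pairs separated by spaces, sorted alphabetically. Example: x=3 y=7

Step 1: thread A executes A1 (y = x + 1). Shared: x=2 y=3. PCs: A@1 B@0
Step 2: thread B executes B1 (x = y). Shared: x=3 y=3. PCs: A@1 B@1
Step 3: thread B executes B2 (x = x + 2). Shared: x=5 y=3. PCs: A@1 B@2
Step 4: thread B executes B3 (y = y * 3). Shared: x=5 y=9. PCs: A@1 B@3
Step 5: thread A executes A2 (y = y - 2). Shared: x=5 y=7. PCs: A@2 B@3

Answer: x=5 y=7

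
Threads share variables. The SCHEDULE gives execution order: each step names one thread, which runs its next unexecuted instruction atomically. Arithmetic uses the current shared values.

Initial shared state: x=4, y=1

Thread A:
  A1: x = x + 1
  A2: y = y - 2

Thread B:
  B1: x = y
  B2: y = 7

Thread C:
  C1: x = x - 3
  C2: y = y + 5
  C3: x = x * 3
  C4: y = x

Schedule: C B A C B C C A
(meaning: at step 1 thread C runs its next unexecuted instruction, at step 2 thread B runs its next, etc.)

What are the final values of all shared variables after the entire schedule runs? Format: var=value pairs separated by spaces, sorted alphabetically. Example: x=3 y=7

Step 1: thread C executes C1 (x = x - 3). Shared: x=1 y=1. PCs: A@0 B@0 C@1
Step 2: thread B executes B1 (x = y). Shared: x=1 y=1. PCs: A@0 B@1 C@1
Step 3: thread A executes A1 (x = x + 1). Shared: x=2 y=1. PCs: A@1 B@1 C@1
Step 4: thread C executes C2 (y = y + 5). Shared: x=2 y=6. PCs: A@1 B@1 C@2
Step 5: thread B executes B2 (y = 7). Shared: x=2 y=7. PCs: A@1 B@2 C@2
Step 6: thread C executes C3 (x = x * 3). Shared: x=6 y=7. PCs: A@1 B@2 C@3
Step 7: thread C executes C4 (y = x). Shared: x=6 y=6. PCs: A@1 B@2 C@4
Step 8: thread A executes A2 (y = y - 2). Shared: x=6 y=4. PCs: A@2 B@2 C@4

Answer: x=6 y=4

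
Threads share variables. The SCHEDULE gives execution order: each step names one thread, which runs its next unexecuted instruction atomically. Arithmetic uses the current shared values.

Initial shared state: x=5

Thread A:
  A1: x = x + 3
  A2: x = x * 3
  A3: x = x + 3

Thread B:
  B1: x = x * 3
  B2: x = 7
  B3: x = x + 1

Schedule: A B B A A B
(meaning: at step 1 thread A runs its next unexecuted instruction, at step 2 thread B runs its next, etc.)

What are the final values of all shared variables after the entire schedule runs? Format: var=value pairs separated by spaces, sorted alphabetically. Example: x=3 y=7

Answer: x=25

Derivation:
Step 1: thread A executes A1 (x = x + 3). Shared: x=8. PCs: A@1 B@0
Step 2: thread B executes B1 (x = x * 3). Shared: x=24. PCs: A@1 B@1
Step 3: thread B executes B2 (x = 7). Shared: x=7. PCs: A@1 B@2
Step 4: thread A executes A2 (x = x * 3). Shared: x=21. PCs: A@2 B@2
Step 5: thread A executes A3 (x = x + 3). Shared: x=24. PCs: A@3 B@2
Step 6: thread B executes B3 (x = x + 1). Shared: x=25. PCs: A@3 B@3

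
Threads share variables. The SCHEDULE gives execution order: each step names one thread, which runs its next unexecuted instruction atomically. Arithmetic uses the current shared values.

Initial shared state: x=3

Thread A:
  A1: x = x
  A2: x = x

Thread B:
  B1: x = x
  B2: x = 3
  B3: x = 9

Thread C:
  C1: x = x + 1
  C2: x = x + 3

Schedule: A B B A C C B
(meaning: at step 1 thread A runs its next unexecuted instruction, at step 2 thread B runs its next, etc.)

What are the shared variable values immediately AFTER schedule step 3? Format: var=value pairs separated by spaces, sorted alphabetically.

Step 1: thread A executes A1 (x = x). Shared: x=3. PCs: A@1 B@0 C@0
Step 2: thread B executes B1 (x = x). Shared: x=3. PCs: A@1 B@1 C@0
Step 3: thread B executes B2 (x = 3). Shared: x=3. PCs: A@1 B@2 C@0

Answer: x=3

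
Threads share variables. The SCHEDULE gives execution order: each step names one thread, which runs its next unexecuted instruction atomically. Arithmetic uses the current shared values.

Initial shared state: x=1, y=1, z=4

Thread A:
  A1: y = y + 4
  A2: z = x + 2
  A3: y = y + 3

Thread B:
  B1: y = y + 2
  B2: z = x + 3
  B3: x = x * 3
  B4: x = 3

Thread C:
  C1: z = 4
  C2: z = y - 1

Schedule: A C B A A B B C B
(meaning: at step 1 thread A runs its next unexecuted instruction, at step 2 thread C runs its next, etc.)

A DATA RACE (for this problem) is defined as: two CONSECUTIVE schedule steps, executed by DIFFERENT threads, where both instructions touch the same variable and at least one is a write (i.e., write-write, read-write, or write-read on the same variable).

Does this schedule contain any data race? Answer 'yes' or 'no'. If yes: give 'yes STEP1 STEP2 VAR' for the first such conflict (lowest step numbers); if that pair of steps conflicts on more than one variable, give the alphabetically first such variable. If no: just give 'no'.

Answer: no

Derivation:
Steps 1,2: A(r=y,w=y) vs C(r=-,w=z). No conflict.
Steps 2,3: C(r=-,w=z) vs B(r=y,w=y). No conflict.
Steps 3,4: B(r=y,w=y) vs A(r=x,w=z). No conflict.
Steps 4,5: same thread (A). No race.
Steps 5,6: A(r=y,w=y) vs B(r=x,w=z). No conflict.
Steps 6,7: same thread (B). No race.
Steps 7,8: B(r=x,w=x) vs C(r=y,w=z). No conflict.
Steps 8,9: C(r=y,w=z) vs B(r=-,w=x). No conflict.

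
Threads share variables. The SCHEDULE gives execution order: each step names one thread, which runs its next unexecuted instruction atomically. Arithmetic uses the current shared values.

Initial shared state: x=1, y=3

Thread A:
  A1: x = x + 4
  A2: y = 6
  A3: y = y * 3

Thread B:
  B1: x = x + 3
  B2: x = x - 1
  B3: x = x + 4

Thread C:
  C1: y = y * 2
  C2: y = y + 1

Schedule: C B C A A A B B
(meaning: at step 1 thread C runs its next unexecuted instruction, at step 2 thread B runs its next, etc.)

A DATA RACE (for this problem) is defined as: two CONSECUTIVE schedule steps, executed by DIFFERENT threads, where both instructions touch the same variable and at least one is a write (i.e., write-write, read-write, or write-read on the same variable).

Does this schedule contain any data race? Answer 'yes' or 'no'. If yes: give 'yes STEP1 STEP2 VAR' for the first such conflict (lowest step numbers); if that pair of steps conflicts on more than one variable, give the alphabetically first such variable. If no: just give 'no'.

Steps 1,2: C(r=y,w=y) vs B(r=x,w=x). No conflict.
Steps 2,3: B(r=x,w=x) vs C(r=y,w=y). No conflict.
Steps 3,4: C(r=y,w=y) vs A(r=x,w=x). No conflict.
Steps 4,5: same thread (A). No race.
Steps 5,6: same thread (A). No race.
Steps 6,7: A(r=y,w=y) vs B(r=x,w=x). No conflict.
Steps 7,8: same thread (B). No race.

Answer: no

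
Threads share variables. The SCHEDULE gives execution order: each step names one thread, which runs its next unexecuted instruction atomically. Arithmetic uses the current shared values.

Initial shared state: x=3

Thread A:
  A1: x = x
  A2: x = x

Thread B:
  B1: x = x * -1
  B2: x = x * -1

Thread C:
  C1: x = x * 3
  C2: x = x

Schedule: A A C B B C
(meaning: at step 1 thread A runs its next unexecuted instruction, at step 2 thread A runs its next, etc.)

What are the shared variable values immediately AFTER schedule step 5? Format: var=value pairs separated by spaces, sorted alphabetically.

Answer: x=9

Derivation:
Step 1: thread A executes A1 (x = x). Shared: x=3. PCs: A@1 B@0 C@0
Step 2: thread A executes A2 (x = x). Shared: x=3. PCs: A@2 B@0 C@0
Step 3: thread C executes C1 (x = x * 3). Shared: x=9. PCs: A@2 B@0 C@1
Step 4: thread B executes B1 (x = x * -1). Shared: x=-9. PCs: A@2 B@1 C@1
Step 5: thread B executes B2 (x = x * -1). Shared: x=9. PCs: A@2 B@2 C@1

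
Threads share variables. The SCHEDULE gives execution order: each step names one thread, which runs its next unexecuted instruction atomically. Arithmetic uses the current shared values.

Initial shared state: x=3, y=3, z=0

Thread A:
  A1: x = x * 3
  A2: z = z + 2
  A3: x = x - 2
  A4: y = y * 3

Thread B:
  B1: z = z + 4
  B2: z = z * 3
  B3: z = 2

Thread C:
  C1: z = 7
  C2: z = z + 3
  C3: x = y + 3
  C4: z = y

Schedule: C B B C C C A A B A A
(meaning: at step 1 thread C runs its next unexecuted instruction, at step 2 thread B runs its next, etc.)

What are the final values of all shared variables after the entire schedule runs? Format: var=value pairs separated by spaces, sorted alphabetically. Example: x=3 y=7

Answer: x=16 y=9 z=2

Derivation:
Step 1: thread C executes C1 (z = 7). Shared: x=3 y=3 z=7. PCs: A@0 B@0 C@1
Step 2: thread B executes B1 (z = z + 4). Shared: x=3 y=3 z=11. PCs: A@0 B@1 C@1
Step 3: thread B executes B2 (z = z * 3). Shared: x=3 y=3 z=33. PCs: A@0 B@2 C@1
Step 4: thread C executes C2 (z = z + 3). Shared: x=3 y=3 z=36. PCs: A@0 B@2 C@2
Step 5: thread C executes C3 (x = y + 3). Shared: x=6 y=3 z=36. PCs: A@0 B@2 C@3
Step 6: thread C executes C4 (z = y). Shared: x=6 y=3 z=3. PCs: A@0 B@2 C@4
Step 7: thread A executes A1 (x = x * 3). Shared: x=18 y=3 z=3. PCs: A@1 B@2 C@4
Step 8: thread A executes A2 (z = z + 2). Shared: x=18 y=3 z=5. PCs: A@2 B@2 C@4
Step 9: thread B executes B3 (z = 2). Shared: x=18 y=3 z=2. PCs: A@2 B@3 C@4
Step 10: thread A executes A3 (x = x - 2). Shared: x=16 y=3 z=2. PCs: A@3 B@3 C@4
Step 11: thread A executes A4 (y = y * 3). Shared: x=16 y=9 z=2. PCs: A@4 B@3 C@4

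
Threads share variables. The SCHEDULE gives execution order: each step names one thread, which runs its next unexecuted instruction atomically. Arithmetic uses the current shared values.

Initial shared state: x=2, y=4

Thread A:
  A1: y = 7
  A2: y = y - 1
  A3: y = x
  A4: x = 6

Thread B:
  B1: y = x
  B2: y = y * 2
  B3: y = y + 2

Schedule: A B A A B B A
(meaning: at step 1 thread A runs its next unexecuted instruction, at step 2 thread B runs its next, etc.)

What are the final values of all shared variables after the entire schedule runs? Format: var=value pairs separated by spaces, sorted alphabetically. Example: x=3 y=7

Answer: x=6 y=6

Derivation:
Step 1: thread A executes A1 (y = 7). Shared: x=2 y=7. PCs: A@1 B@0
Step 2: thread B executes B1 (y = x). Shared: x=2 y=2. PCs: A@1 B@1
Step 3: thread A executes A2 (y = y - 1). Shared: x=2 y=1. PCs: A@2 B@1
Step 4: thread A executes A3 (y = x). Shared: x=2 y=2. PCs: A@3 B@1
Step 5: thread B executes B2 (y = y * 2). Shared: x=2 y=4. PCs: A@3 B@2
Step 6: thread B executes B3 (y = y + 2). Shared: x=2 y=6. PCs: A@3 B@3
Step 7: thread A executes A4 (x = 6). Shared: x=6 y=6. PCs: A@4 B@3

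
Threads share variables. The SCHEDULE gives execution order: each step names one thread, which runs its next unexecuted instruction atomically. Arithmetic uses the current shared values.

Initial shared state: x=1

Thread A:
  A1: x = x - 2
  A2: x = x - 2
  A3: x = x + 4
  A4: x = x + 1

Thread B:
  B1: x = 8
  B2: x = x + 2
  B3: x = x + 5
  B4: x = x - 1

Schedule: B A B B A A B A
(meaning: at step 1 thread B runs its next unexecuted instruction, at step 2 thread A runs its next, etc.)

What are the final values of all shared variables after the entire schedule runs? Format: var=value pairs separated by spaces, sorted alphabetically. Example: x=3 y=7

Answer: x=15

Derivation:
Step 1: thread B executes B1 (x = 8). Shared: x=8. PCs: A@0 B@1
Step 2: thread A executes A1 (x = x - 2). Shared: x=6. PCs: A@1 B@1
Step 3: thread B executes B2 (x = x + 2). Shared: x=8. PCs: A@1 B@2
Step 4: thread B executes B3 (x = x + 5). Shared: x=13. PCs: A@1 B@3
Step 5: thread A executes A2 (x = x - 2). Shared: x=11. PCs: A@2 B@3
Step 6: thread A executes A3 (x = x + 4). Shared: x=15. PCs: A@3 B@3
Step 7: thread B executes B4 (x = x - 1). Shared: x=14. PCs: A@3 B@4
Step 8: thread A executes A4 (x = x + 1). Shared: x=15. PCs: A@4 B@4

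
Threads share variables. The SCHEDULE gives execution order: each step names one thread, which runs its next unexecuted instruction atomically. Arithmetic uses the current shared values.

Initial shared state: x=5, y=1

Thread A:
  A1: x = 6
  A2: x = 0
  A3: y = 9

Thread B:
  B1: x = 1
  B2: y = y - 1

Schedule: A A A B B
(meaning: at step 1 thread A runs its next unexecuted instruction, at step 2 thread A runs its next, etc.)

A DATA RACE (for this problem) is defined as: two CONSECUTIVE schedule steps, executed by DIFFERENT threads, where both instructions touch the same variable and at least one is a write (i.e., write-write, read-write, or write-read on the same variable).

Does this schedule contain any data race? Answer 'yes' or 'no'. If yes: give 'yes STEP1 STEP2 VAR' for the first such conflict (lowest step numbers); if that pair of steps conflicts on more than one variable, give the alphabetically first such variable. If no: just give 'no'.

Steps 1,2: same thread (A). No race.
Steps 2,3: same thread (A). No race.
Steps 3,4: A(r=-,w=y) vs B(r=-,w=x). No conflict.
Steps 4,5: same thread (B). No race.

Answer: no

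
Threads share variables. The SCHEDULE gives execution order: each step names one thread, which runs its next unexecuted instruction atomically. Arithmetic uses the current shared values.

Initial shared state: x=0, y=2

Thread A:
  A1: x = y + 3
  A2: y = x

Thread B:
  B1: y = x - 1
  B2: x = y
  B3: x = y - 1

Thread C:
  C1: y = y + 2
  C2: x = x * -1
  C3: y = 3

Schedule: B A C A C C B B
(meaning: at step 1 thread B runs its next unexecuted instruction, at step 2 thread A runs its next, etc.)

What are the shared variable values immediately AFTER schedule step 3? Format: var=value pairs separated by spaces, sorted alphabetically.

Step 1: thread B executes B1 (y = x - 1). Shared: x=0 y=-1. PCs: A@0 B@1 C@0
Step 2: thread A executes A1 (x = y + 3). Shared: x=2 y=-1. PCs: A@1 B@1 C@0
Step 3: thread C executes C1 (y = y + 2). Shared: x=2 y=1. PCs: A@1 B@1 C@1

Answer: x=2 y=1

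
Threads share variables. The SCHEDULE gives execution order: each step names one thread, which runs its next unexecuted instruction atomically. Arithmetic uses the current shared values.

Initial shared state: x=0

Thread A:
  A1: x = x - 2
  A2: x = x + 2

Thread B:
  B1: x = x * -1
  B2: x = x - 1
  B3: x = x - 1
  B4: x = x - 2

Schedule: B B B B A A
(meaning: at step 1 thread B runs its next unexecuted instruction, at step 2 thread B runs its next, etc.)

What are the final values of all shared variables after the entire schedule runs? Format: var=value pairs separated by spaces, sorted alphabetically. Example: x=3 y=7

Answer: x=-4

Derivation:
Step 1: thread B executes B1 (x = x * -1). Shared: x=0. PCs: A@0 B@1
Step 2: thread B executes B2 (x = x - 1). Shared: x=-1. PCs: A@0 B@2
Step 3: thread B executes B3 (x = x - 1). Shared: x=-2. PCs: A@0 B@3
Step 4: thread B executes B4 (x = x - 2). Shared: x=-4. PCs: A@0 B@4
Step 5: thread A executes A1 (x = x - 2). Shared: x=-6. PCs: A@1 B@4
Step 6: thread A executes A2 (x = x + 2). Shared: x=-4. PCs: A@2 B@4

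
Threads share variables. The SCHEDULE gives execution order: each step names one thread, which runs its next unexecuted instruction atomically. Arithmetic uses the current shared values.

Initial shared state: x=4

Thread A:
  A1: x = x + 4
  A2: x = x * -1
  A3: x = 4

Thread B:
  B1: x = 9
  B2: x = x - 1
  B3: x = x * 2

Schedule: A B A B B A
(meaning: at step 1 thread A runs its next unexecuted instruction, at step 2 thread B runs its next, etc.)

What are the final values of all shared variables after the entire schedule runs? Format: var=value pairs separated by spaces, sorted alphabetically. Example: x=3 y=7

Answer: x=4

Derivation:
Step 1: thread A executes A1 (x = x + 4). Shared: x=8. PCs: A@1 B@0
Step 2: thread B executes B1 (x = 9). Shared: x=9. PCs: A@1 B@1
Step 3: thread A executes A2 (x = x * -1). Shared: x=-9. PCs: A@2 B@1
Step 4: thread B executes B2 (x = x - 1). Shared: x=-10. PCs: A@2 B@2
Step 5: thread B executes B3 (x = x * 2). Shared: x=-20. PCs: A@2 B@3
Step 6: thread A executes A3 (x = 4). Shared: x=4. PCs: A@3 B@3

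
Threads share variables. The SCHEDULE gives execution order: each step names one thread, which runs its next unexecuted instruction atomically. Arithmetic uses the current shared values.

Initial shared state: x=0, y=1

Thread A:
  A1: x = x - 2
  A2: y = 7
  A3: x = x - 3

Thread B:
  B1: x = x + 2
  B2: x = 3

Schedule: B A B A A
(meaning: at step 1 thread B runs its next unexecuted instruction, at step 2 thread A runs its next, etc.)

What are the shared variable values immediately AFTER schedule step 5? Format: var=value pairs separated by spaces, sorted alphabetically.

Answer: x=0 y=7

Derivation:
Step 1: thread B executes B1 (x = x + 2). Shared: x=2 y=1. PCs: A@0 B@1
Step 2: thread A executes A1 (x = x - 2). Shared: x=0 y=1. PCs: A@1 B@1
Step 3: thread B executes B2 (x = 3). Shared: x=3 y=1. PCs: A@1 B@2
Step 4: thread A executes A2 (y = 7). Shared: x=3 y=7. PCs: A@2 B@2
Step 5: thread A executes A3 (x = x - 3). Shared: x=0 y=7. PCs: A@3 B@2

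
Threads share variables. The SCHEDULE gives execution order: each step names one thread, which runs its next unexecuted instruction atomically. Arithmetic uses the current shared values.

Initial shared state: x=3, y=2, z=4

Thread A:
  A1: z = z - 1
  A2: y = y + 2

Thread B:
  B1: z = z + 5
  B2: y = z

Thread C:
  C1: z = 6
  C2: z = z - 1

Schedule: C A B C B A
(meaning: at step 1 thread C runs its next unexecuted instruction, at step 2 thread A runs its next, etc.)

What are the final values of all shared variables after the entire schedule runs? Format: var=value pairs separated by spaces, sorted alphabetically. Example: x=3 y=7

Step 1: thread C executes C1 (z = 6). Shared: x=3 y=2 z=6. PCs: A@0 B@0 C@1
Step 2: thread A executes A1 (z = z - 1). Shared: x=3 y=2 z=5. PCs: A@1 B@0 C@1
Step 3: thread B executes B1 (z = z + 5). Shared: x=3 y=2 z=10. PCs: A@1 B@1 C@1
Step 4: thread C executes C2 (z = z - 1). Shared: x=3 y=2 z=9. PCs: A@1 B@1 C@2
Step 5: thread B executes B2 (y = z). Shared: x=3 y=9 z=9. PCs: A@1 B@2 C@2
Step 6: thread A executes A2 (y = y + 2). Shared: x=3 y=11 z=9. PCs: A@2 B@2 C@2

Answer: x=3 y=11 z=9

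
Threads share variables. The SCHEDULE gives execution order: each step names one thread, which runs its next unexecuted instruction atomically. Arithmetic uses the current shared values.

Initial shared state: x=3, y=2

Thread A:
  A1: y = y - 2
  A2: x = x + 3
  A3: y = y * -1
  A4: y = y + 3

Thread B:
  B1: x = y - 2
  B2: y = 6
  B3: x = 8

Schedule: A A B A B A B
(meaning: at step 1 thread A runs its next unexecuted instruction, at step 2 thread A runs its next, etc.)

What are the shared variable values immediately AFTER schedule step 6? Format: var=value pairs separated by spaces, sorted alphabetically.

Answer: x=-2 y=9

Derivation:
Step 1: thread A executes A1 (y = y - 2). Shared: x=3 y=0. PCs: A@1 B@0
Step 2: thread A executes A2 (x = x + 3). Shared: x=6 y=0. PCs: A@2 B@0
Step 3: thread B executes B1 (x = y - 2). Shared: x=-2 y=0. PCs: A@2 B@1
Step 4: thread A executes A3 (y = y * -1). Shared: x=-2 y=0. PCs: A@3 B@1
Step 5: thread B executes B2 (y = 6). Shared: x=-2 y=6. PCs: A@3 B@2
Step 6: thread A executes A4 (y = y + 3). Shared: x=-2 y=9. PCs: A@4 B@2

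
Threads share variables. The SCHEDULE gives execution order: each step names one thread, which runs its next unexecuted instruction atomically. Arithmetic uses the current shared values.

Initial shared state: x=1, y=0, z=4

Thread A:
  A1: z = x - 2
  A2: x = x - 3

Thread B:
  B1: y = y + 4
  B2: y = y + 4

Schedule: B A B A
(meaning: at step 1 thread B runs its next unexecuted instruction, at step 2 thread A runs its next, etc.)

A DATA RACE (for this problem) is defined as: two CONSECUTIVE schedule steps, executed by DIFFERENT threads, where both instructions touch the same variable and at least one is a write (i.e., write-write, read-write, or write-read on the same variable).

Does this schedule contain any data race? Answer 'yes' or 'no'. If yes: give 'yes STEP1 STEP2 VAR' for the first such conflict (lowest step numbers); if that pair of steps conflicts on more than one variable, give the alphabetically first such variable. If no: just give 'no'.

Answer: no

Derivation:
Steps 1,2: B(r=y,w=y) vs A(r=x,w=z). No conflict.
Steps 2,3: A(r=x,w=z) vs B(r=y,w=y). No conflict.
Steps 3,4: B(r=y,w=y) vs A(r=x,w=x). No conflict.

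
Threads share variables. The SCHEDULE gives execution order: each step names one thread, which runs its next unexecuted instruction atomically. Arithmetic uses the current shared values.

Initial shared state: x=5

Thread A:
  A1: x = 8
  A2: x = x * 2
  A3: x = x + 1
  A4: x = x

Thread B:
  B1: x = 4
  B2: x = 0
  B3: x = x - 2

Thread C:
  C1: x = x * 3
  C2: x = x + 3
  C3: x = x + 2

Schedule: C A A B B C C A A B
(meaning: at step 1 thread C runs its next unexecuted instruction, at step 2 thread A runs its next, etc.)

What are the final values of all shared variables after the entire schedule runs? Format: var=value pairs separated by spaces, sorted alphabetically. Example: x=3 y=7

Step 1: thread C executes C1 (x = x * 3). Shared: x=15. PCs: A@0 B@0 C@1
Step 2: thread A executes A1 (x = 8). Shared: x=8. PCs: A@1 B@0 C@1
Step 3: thread A executes A2 (x = x * 2). Shared: x=16. PCs: A@2 B@0 C@1
Step 4: thread B executes B1 (x = 4). Shared: x=4. PCs: A@2 B@1 C@1
Step 5: thread B executes B2 (x = 0). Shared: x=0. PCs: A@2 B@2 C@1
Step 6: thread C executes C2 (x = x + 3). Shared: x=3. PCs: A@2 B@2 C@2
Step 7: thread C executes C3 (x = x + 2). Shared: x=5. PCs: A@2 B@2 C@3
Step 8: thread A executes A3 (x = x + 1). Shared: x=6. PCs: A@3 B@2 C@3
Step 9: thread A executes A4 (x = x). Shared: x=6. PCs: A@4 B@2 C@3
Step 10: thread B executes B3 (x = x - 2). Shared: x=4. PCs: A@4 B@3 C@3

Answer: x=4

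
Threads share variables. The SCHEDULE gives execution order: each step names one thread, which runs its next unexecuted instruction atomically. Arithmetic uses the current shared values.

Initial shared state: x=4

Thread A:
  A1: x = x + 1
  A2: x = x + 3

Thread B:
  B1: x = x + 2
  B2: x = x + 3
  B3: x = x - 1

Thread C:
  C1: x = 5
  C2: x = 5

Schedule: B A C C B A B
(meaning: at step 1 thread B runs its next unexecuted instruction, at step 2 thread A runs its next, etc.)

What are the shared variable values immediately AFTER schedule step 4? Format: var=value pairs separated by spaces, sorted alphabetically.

Answer: x=5

Derivation:
Step 1: thread B executes B1 (x = x + 2). Shared: x=6. PCs: A@0 B@1 C@0
Step 2: thread A executes A1 (x = x + 1). Shared: x=7. PCs: A@1 B@1 C@0
Step 3: thread C executes C1 (x = 5). Shared: x=5. PCs: A@1 B@1 C@1
Step 4: thread C executes C2 (x = 5). Shared: x=5. PCs: A@1 B@1 C@2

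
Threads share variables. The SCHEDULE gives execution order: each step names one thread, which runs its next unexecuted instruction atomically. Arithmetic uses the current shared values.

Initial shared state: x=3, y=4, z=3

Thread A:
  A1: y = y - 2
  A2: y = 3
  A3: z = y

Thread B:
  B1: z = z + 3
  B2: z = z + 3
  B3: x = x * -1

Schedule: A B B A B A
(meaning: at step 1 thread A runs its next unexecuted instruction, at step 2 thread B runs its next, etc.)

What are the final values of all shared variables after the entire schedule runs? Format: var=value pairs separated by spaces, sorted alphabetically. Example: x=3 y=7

Answer: x=-3 y=3 z=3

Derivation:
Step 1: thread A executes A1 (y = y - 2). Shared: x=3 y=2 z=3. PCs: A@1 B@0
Step 2: thread B executes B1 (z = z + 3). Shared: x=3 y=2 z=6. PCs: A@1 B@1
Step 3: thread B executes B2 (z = z + 3). Shared: x=3 y=2 z=9. PCs: A@1 B@2
Step 4: thread A executes A2 (y = 3). Shared: x=3 y=3 z=9. PCs: A@2 B@2
Step 5: thread B executes B3 (x = x * -1). Shared: x=-3 y=3 z=9. PCs: A@2 B@3
Step 6: thread A executes A3 (z = y). Shared: x=-3 y=3 z=3. PCs: A@3 B@3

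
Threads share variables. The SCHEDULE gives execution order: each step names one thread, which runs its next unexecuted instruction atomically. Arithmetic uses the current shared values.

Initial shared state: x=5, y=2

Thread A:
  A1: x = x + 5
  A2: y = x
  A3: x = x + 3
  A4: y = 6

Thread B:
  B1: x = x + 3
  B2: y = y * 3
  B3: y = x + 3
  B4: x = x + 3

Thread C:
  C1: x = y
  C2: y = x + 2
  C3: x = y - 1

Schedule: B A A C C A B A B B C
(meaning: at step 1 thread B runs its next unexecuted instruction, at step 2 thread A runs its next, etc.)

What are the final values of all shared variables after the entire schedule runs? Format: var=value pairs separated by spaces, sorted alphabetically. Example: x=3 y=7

Step 1: thread B executes B1 (x = x + 3). Shared: x=8 y=2. PCs: A@0 B@1 C@0
Step 2: thread A executes A1 (x = x + 5). Shared: x=13 y=2. PCs: A@1 B@1 C@0
Step 3: thread A executes A2 (y = x). Shared: x=13 y=13. PCs: A@2 B@1 C@0
Step 4: thread C executes C1 (x = y). Shared: x=13 y=13. PCs: A@2 B@1 C@1
Step 5: thread C executes C2 (y = x + 2). Shared: x=13 y=15. PCs: A@2 B@1 C@2
Step 6: thread A executes A3 (x = x + 3). Shared: x=16 y=15. PCs: A@3 B@1 C@2
Step 7: thread B executes B2 (y = y * 3). Shared: x=16 y=45. PCs: A@3 B@2 C@2
Step 8: thread A executes A4 (y = 6). Shared: x=16 y=6. PCs: A@4 B@2 C@2
Step 9: thread B executes B3 (y = x + 3). Shared: x=16 y=19. PCs: A@4 B@3 C@2
Step 10: thread B executes B4 (x = x + 3). Shared: x=19 y=19. PCs: A@4 B@4 C@2
Step 11: thread C executes C3 (x = y - 1). Shared: x=18 y=19. PCs: A@4 B@4 C@3

Answer: x=18 y=19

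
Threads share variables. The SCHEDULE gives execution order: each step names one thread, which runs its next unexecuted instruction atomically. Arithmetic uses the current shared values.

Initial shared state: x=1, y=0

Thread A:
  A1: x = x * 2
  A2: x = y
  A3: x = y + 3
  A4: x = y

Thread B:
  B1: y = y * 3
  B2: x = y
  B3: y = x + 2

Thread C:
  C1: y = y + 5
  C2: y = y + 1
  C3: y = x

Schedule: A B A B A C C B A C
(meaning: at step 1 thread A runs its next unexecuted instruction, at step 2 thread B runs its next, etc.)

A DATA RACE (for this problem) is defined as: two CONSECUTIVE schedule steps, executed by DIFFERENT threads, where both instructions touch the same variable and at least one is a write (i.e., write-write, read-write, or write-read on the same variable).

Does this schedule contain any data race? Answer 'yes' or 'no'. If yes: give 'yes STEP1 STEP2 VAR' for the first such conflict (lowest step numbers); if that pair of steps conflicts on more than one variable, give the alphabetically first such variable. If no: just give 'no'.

Answer: yes 2 3 y

Derivation:
Steps 1,2: A(r=x,w=x) vs B(r=y,w=y). No conflict.
Steps 2,3: B(y = y * 3) vs A(x = y). RACE on y (W-R).
Steps 3,4: A(x = y) vs B(x = y). RACE on x (W-W).
Steps 4,5: B(x = y) vs A(x = y + 3). RACE on x (W-W).
Steps 5,6: A(x = y + 3) vs C(y = y + 5). RACE on y (R-W).
Steps 6,7: same thread (C). No race.
Steps 7,8: C(y = y + 1) vs B(y = x + 2). RACE on y (W-W).
Steps 8,9: B(y = x + 2) vs A(x = y). RACE on x (R-W), y (W-R). Multiple vars; alphabetically first is x.
Steps 9,10: A(x = y) vs C(y = x). RACE on x (W-R), y (R-W). Multiple vars; alphabetically first is x.
First conflict at steps 2,3.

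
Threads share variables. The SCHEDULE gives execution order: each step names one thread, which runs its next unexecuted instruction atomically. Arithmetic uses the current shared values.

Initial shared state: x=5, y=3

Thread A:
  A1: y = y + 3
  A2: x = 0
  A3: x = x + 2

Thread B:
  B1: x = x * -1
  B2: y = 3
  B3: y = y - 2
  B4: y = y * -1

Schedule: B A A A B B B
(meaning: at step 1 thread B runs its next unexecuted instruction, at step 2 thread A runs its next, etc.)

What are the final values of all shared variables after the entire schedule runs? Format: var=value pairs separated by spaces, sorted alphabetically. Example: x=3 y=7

Step 1: thread B executes B1 (x = x * -1). Shared: x=-5 y=3. PCs: A@0 B@1
Step 2: thread A executes A1 (y = y + 3). Shared: x=-5 y=6. PCs: A@1 B@1
Step 3: thread A executes A2 (x = 0). Shared: x=0 y=6. PCs: A@2 B@1
Step 4: thread A executes A3 (x = x + 2). Shared: x=2 y=6. PCs: A@3 B@1
Step 5: thread B executes B2 (y = 3). Shared: x=2 y=3. PCs: A@3 B@2
Step 6: thread B executes B3 (y = y - 2). Shared: x=2 y=1. PCs: A@3 B@3
Step 7: thread B executes B4 (y = y * -1). Shared: x=2 y=-1. PCs: A@3 B@4

Answer: x=2 y=-1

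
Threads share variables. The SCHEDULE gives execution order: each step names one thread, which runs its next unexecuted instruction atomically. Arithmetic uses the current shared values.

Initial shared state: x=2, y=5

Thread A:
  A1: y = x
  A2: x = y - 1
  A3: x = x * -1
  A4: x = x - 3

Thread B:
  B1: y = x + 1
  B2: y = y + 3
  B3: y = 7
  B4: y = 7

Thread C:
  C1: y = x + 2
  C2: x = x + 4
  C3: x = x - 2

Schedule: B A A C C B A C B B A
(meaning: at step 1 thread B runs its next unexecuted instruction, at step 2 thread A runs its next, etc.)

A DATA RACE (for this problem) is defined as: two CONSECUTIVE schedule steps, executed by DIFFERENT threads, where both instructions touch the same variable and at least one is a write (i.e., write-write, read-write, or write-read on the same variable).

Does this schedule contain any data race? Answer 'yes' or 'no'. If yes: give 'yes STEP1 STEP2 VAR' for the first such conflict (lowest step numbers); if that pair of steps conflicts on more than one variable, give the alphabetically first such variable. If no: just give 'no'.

Answer: yes 1 2 y

Derivation:
Steps 1,2: B(y = x + 1) vs A(y = x). RACE on y (W-W).
Steps 2,3: same thread (A). No race.
Steps 3,4: A(x = y - 1) vs C(y = x + 2). RACE on x (W-R), y (R-W). Multiple vars; alphabetically first is x.
Steps 4,5: same thread (C). No race.
Steps 5,6: C(r=x,w=x) vs B(r=y,w=y). No conflict.
Steps 6,7: B(r=y,w=y) vs A(r=x,w=x). No conflict.
Steps 7,8: A(x = x * -1) vs C(x = x - 2). RACE on x (W-W).
Steps 8,9: C(r=x,w=x) vs B(r=-,w=y). No conflict.
Steps 9,10: same thread (B). No race.
Steps 10,11: B(r=-,w=y) vs A(r=x,w=x). No conflict.
First conflict at steps 1,2.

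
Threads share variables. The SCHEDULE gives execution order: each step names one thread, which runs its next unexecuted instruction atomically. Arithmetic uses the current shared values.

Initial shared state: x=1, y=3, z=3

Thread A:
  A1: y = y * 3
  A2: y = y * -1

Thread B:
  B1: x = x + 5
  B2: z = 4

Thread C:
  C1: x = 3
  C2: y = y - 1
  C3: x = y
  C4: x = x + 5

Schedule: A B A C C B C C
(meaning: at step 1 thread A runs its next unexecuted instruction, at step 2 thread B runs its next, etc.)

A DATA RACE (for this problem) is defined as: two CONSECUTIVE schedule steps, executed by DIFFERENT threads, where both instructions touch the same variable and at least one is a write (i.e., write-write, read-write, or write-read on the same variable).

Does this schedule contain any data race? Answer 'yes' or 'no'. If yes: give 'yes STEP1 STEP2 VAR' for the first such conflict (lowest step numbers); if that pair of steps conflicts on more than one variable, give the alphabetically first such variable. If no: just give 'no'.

Steps 1,2: A(r=y,w=y) vs B(r=x,w=x). No conflict.
Steps 2,3: B(r=x,w=x) vs A(r=y,w=y). No conflict.
Steps 3,4: A(r=y,w=y) vs C(r=-,w=x). No conflict.
Steps 4,5: same thread (C). No race.
Steps 5,6: C(r=y,w=y) vs B(r=-,w=z). No conflict.
Steps 6,7: B(r=-,w=z) vs C(r=y,w=x). No conflict.
Steps 7,8: same thread (C). No race.

Answer: no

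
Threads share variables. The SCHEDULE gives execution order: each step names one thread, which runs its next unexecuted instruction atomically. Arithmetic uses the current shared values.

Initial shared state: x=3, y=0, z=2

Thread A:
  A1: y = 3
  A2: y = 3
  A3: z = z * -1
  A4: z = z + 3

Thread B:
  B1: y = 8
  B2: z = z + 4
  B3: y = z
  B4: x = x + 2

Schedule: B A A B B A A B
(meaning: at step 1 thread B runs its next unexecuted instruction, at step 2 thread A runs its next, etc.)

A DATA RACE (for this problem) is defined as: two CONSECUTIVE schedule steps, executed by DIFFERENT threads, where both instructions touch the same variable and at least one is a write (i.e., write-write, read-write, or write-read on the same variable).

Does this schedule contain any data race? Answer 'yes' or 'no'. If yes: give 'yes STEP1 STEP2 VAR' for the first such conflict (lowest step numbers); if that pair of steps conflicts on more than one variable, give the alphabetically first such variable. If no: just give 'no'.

Answer: yes 1 2 y

Derivation:
Steps 1,2: B(y = 8) vs A(y = 3). RACE on y (W-W).
Steps 2,3: same thread (A). No race.
Steps 3,4: A(r=-,w=y) vs B(r=z,w=z). No conflict.
Steps 4,5: same thread (B). No race.
Steps 5,6: B(y = z) vs A(z = z * -1). RACE on z (R-W).
Steps 6,7: same thread (A). No race.
Steps 7,8: A(r=z,w=z) vs B(r=x,w=x). No conflict.
First conflict at steps 1,2.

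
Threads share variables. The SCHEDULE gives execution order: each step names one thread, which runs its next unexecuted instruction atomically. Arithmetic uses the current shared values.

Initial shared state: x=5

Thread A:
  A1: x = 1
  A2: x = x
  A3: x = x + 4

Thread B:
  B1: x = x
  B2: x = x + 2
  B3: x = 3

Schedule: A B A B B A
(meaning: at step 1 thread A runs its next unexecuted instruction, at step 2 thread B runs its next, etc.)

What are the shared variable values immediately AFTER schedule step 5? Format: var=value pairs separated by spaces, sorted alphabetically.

Answer: x=3

Derivation:
Step 1: thread A executes A1 (x = 1). Shared: x=1. PCs: A@1 B@0
Step 2: thread B executes B1 (x = x). Shared: x=1. PCs: A@1 B@1
Step 3: thread A executes A2 (x = x). Shared: x=1. PCs: A@2 B@1
Step 4: thread B executes B2 (x = x + 2). Shared: x=3. PCs: A@2 B@2
Step 5: thread B executes B3 (x = 3). Shared: x=3. PCs: A@2 B@3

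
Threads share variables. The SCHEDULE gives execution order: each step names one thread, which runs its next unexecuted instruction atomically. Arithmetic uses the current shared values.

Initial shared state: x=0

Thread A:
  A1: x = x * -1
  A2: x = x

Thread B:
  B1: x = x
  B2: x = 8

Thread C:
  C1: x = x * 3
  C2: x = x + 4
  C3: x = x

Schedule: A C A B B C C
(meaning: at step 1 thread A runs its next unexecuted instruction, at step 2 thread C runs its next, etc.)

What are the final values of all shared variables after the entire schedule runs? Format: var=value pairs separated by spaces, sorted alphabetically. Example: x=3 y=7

Step 1: thread A executes A1 (x = x * -1). Shared: x=0. PCs: A@1 B@0 C@0
Step 2: thread C executes C1 (x = x * 3). Shared: x=0. PCs: A@1 B@0 C@1
Step 3: thread A executes A2 (x = x). Shared: x=0. PCs: A@2 B@0 C@1
Step 4: thread B executes B1 (x = x). Shared: x=0. PCs: A@2 B@1 C@1
Step 5: thread B executes B2 (x = 8). Shared: x=8. PCs: A@2 B@2 C@1
Step 6: thread C executes C2 (x = x + 4). Shared: x=12. PCs: A@2 B@2 C@2
Step 7: thread C executes C3 (x = x). Shared: x=12. PCs: A@2 B@2 C@3

Answer: x=12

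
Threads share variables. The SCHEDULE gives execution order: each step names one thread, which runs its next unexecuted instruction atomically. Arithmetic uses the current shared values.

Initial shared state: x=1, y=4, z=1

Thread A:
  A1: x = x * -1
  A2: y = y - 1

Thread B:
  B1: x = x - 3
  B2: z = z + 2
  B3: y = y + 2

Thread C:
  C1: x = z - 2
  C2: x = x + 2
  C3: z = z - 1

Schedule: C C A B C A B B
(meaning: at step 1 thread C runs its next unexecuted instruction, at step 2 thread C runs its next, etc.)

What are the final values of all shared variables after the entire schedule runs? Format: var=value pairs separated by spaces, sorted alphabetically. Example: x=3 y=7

Step 1: thread C executes C1 (x = z - 2). Shared: x=-1 y=4 z=1. PCs: A@0 B@0 C@1
Step 2: thread C executes C2 (x = x + 2). Shared: x=1 y=4 z=1. PCs: A@0 B@0 C@2
Step 3: thread A executes A1 (x = x * -1). Shared: x=-1 y=4 z=1. PCs: A@1 B@0 C@2
Step 4: thread B executes B1 (x = x - 3). Shared: x=-4 y=4 z=1. PCs: A@1 B@1 C@2
Step 5: thread C executes C3 (z = z - 1). Shared: x=-4 y=4 z=0. PCs: A@1 B@1 C@3
Step 6: thread A executes A2 (y = y - 1). Shared: x=-4 y=3 z=0. PCs: A@2 B@1 C@3
Step 7: thread B executes B2 (z = z + 2). Shared: x=-4 y=3 z=2. PCs: A@2 B@2 C@3
Step 8: thread B executes B3 (y = y + 2). Shared: x=-4 y=5 z=2. PCs: A@2 B@3 C@3

Answer: x=-4 y=5 z=2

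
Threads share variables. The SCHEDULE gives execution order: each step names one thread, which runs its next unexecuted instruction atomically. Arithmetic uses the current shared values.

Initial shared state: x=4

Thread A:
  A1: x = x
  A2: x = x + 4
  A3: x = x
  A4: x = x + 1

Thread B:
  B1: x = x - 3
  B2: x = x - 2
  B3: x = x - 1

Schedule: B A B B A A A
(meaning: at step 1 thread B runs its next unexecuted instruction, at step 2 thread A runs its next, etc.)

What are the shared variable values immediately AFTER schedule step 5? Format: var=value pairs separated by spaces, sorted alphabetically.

Answer: x=2

Derivation:
Step 1: thread B executes B1 (x = x - 3). Shared: x=1. PCs: A@0 B@1
Step 2: thread A executes A1 (x = x). Shared: x=1. PCs: A@1 B@1
Step 3: thread B executes B2 (x = x - 2). Shared: x=-1. PCs: A@1 B@2
Step 4: thread B executes B3 (x = x - 1). Shared: x=-2. PCs: A@1 B@3
Step 5: thread A executes A2 (x = x + 4). Shared: x=2. PCs: A@2 B@3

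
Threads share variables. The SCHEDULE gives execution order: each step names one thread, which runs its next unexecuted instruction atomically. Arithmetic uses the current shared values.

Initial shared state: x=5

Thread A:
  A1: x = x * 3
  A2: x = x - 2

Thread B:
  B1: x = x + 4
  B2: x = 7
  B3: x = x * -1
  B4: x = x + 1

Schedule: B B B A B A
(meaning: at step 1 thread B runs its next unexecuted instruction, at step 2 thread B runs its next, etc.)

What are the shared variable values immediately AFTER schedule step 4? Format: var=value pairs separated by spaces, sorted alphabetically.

Step 1: thread B executes B1 (x = x + 4). Shared: x=9. PCs: A@0 B@1
Step 2: thread B executes B2 (x = 7). Shared: x=7. PCs: A@0 B@2
Step 3: thread B executes B3 (x = x * -1). Shared: x=-7. PCs: A@0 B@3
Step 4: thread A executes A1 (x = x * 3). Shared: x=-21. PCs: A@1 B@3

Answer: x=-21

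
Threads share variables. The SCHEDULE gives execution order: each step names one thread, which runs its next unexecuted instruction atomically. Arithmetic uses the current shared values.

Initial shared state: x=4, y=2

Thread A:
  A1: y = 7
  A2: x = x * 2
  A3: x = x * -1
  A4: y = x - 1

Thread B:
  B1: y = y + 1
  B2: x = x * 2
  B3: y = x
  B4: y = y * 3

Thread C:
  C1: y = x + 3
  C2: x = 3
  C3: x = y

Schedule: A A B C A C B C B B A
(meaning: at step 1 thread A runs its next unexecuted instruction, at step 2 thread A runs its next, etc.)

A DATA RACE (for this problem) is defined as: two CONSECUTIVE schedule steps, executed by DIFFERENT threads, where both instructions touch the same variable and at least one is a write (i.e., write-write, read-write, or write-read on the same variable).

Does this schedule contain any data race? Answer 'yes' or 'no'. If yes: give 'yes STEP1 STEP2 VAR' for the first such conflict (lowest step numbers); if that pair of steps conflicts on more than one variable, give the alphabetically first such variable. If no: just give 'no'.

Answer: yes 3 4 y

Derivation:
Steps 1,2: same thread (A). No race.
Steps 2,3: A(r=x,w=x) vs B(r=y,w=y). No conflict.
Steps 3,4: B(y = y + 1) vs C(y = x + 3). RACE on y (W-W).
Steps 4,5: C(y = x + 3) vs A(x = x * -1). RACE on x (R-W).
Steps 5,6: A(x = x * -1) vs C(x = 3). RACE on x (W-W).
Steps 6,7: C(x = 3) vs B(x = x * 2). RACE on x (W-W).
Steps 7,8: B(x = x * 2) vs C(x = y). RACE on x (W-W).
Steps 8,9: C(x = y) vs B(y = x). RACE on x (W-R), y (R-W). Multiple vars; alphabetically first is x.
Steps 9,10: same thread (B). No race.
Steps 10,11: B(y = y * 3) vs A(y = x - 1). RACE on y (W-W).
First conflict at steps 3,4.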